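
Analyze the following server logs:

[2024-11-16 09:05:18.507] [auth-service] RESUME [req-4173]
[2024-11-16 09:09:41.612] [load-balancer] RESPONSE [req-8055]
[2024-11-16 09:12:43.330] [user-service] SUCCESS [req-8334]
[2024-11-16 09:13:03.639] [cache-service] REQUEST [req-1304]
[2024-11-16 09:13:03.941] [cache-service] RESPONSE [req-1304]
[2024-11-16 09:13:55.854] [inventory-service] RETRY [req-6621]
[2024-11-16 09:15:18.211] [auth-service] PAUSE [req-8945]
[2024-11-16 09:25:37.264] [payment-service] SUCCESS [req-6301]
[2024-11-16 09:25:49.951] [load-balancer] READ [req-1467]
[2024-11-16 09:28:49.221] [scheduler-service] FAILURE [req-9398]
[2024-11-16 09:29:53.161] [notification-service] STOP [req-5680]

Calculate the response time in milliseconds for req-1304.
302

To calculate latency:

1. Find REQUEST with id req-1304: 2024-11-16 09:13:03.639
2. Find RESPONSE with id req-1304: 2024-11-16 09:13:03.941
3. Latency: 2024-11-16 09:13:03.941 - 2024-11-16 09:13:03.639 = 302ms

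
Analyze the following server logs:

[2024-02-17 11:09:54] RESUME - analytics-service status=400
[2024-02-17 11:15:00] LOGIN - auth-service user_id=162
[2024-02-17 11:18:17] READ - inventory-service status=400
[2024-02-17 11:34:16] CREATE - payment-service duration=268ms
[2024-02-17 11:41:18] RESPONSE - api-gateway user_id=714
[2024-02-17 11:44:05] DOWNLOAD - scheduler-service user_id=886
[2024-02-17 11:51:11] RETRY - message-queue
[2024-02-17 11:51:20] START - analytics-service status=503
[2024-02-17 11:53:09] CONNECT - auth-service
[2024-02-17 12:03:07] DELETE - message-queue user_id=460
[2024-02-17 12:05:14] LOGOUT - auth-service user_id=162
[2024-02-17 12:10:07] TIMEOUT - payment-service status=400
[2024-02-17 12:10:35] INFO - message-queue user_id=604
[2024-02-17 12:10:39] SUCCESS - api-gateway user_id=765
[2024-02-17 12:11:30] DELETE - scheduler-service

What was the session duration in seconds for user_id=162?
3014

To calculate session duration:

1. Find LOGIN event for user_id=162: 2024-02-17 11:15:00
2. Find LOGOUT event for user_id=162: 2024-02-17 12:05:14
3. Session duration: 2024-02-17 12:05:14 - 2024-02-17 11:15:00 = 3014 seconds (50 minutes)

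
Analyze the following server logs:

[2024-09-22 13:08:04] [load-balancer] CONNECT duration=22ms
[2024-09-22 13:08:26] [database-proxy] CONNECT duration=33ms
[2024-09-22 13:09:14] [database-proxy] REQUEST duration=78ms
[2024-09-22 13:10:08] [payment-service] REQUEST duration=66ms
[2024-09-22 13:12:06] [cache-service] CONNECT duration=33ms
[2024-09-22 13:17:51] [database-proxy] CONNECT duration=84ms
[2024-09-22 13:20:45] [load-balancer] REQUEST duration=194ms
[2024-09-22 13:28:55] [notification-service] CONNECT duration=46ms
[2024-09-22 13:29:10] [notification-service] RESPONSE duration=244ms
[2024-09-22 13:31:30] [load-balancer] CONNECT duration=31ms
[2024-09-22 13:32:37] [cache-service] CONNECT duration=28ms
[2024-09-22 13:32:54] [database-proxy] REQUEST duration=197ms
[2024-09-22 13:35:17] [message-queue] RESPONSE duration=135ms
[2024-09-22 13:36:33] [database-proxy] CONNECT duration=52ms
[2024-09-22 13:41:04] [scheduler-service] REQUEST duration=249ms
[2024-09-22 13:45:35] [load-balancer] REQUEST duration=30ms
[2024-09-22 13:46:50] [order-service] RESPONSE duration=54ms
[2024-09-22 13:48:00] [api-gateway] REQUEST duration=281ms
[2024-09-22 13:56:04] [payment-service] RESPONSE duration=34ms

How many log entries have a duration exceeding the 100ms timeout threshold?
6

To count timeouts:

1. Threshold: 100ms
2. Extract duration from each log entry
3. Count entries where duration > 100
4. Timeout count: 6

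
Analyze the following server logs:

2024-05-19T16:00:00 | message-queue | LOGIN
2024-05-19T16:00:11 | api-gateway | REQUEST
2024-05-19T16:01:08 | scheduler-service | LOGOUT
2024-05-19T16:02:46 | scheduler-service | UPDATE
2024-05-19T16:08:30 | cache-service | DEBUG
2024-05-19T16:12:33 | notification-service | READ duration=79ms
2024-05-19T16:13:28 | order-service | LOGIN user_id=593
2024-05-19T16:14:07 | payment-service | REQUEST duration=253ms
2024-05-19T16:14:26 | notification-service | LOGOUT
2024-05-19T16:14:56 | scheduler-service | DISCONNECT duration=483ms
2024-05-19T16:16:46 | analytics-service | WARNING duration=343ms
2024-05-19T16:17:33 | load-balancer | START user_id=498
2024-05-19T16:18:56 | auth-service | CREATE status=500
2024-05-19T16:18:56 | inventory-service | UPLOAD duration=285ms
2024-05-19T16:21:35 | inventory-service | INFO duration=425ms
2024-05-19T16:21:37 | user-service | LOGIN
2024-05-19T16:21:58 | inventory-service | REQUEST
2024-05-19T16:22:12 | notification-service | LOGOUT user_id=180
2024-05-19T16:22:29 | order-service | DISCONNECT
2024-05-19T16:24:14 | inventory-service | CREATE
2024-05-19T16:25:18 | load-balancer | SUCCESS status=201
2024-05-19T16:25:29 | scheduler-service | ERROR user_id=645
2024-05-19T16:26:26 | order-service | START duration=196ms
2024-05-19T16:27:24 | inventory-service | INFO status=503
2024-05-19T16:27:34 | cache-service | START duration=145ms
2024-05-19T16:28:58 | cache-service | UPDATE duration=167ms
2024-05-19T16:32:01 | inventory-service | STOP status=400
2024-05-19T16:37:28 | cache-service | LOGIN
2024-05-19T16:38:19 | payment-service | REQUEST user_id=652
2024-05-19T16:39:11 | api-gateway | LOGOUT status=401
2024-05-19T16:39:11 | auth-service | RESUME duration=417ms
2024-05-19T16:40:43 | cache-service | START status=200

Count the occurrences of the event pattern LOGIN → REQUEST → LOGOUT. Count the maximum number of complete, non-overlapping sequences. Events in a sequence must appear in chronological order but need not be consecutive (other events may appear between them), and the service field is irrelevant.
4

To count sequences:

1. Look for pattern: LOGIN → REQUEST → LOGOUT
2. Greedily scan the log in chronological order, matching each sequence element in turn (ignoring service)
3. Each time the full pattern completes, increment the count and restart matching from the next event
4. Complete non-overlapping sequences found: 4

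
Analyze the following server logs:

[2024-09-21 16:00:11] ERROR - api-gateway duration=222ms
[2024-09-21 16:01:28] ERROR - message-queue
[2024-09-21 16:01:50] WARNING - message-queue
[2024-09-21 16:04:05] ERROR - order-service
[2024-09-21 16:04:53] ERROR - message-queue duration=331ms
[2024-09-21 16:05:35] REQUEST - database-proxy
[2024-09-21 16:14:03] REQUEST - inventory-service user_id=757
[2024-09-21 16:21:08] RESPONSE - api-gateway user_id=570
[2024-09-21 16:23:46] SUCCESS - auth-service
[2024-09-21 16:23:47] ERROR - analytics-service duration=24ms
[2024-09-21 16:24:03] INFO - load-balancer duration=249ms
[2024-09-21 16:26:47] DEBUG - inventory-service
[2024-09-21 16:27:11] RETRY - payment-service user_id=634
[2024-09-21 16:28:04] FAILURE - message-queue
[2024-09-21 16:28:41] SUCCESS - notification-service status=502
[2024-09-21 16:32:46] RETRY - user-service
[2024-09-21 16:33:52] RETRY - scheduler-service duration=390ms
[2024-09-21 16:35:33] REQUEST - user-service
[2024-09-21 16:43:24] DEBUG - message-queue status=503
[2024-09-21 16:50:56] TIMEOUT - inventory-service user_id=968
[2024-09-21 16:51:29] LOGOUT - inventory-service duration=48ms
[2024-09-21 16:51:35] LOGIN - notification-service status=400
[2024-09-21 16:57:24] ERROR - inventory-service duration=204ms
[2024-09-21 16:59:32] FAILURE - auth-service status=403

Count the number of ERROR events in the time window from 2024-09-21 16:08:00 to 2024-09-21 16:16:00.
0

To count events in the time window:

1. Window boundaries: 2024-09-21 16:08:00 to 2024-09-21 16:16:00
2. Filter for ERROR events within this window
3. Count matching events: 0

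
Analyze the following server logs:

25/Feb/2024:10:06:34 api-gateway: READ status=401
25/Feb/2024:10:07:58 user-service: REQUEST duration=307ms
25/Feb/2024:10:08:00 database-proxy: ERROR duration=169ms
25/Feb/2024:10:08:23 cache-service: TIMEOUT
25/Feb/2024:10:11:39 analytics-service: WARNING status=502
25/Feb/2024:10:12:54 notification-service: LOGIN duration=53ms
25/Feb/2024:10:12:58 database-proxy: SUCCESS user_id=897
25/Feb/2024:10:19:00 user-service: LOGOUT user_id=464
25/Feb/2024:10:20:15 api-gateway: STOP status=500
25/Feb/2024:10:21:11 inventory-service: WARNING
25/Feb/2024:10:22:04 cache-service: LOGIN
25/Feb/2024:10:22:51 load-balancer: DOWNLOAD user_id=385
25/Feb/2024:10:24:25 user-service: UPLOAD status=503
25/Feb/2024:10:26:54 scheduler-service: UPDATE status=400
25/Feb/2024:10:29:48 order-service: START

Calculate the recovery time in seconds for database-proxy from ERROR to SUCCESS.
298

To calculate recovery time:

1. Find ERROR event for database-proxy: 25/Feb/2024:10:08:00
2. Find next SUCCESS event for database-proxy: 25/Feb/2024:10:12:58
3. Recovery time: 25/Feb/2024:10:12:58 - 25/Feb/2024:10:08:00 = 298 seconds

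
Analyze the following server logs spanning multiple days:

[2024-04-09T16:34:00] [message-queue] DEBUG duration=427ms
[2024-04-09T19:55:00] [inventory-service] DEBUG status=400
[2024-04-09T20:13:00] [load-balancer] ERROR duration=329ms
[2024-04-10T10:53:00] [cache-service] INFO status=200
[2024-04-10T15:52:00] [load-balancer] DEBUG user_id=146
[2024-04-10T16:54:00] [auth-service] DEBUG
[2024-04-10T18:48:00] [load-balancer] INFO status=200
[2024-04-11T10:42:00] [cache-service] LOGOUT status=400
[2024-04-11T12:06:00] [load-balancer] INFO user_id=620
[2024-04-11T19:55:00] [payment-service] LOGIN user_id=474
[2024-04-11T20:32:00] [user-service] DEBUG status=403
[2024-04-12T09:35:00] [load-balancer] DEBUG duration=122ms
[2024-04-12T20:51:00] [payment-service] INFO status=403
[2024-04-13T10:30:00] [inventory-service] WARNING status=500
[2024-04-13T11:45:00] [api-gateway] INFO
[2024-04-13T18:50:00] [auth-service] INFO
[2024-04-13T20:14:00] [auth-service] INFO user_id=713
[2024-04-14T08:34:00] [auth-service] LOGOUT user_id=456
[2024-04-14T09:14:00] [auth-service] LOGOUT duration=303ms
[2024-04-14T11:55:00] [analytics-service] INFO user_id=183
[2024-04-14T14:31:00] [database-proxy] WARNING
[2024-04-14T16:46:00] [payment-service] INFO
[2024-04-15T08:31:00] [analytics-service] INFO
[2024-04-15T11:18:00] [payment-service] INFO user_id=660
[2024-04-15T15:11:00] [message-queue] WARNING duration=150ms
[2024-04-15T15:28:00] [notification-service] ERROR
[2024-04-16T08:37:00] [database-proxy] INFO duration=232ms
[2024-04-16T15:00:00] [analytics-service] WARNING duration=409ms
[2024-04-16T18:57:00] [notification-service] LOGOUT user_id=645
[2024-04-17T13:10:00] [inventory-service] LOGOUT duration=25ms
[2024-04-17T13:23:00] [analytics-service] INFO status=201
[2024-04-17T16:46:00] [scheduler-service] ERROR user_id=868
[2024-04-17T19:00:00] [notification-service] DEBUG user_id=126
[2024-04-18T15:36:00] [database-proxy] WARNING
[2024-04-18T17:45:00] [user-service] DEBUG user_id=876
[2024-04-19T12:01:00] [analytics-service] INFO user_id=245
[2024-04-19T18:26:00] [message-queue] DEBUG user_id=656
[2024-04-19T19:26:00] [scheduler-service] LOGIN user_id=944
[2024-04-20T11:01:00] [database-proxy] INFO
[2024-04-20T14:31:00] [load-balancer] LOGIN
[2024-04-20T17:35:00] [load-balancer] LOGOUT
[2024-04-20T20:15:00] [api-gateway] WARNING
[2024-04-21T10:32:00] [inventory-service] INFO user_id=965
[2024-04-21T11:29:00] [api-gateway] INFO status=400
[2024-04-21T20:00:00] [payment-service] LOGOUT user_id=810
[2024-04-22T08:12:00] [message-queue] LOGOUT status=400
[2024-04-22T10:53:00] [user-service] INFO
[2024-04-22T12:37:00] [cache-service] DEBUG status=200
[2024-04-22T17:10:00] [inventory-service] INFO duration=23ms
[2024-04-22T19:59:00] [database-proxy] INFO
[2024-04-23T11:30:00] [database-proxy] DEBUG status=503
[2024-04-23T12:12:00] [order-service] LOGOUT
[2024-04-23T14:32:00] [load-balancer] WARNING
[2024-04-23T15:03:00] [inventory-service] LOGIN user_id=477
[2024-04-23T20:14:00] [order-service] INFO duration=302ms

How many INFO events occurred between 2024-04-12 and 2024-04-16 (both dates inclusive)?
9

To filter by date range:

1. Date range: 2024-04-12 through 2024-04-16, both dates inclusive
2. Filter for INFO events whose date falls in this range
3. Count matching events: 9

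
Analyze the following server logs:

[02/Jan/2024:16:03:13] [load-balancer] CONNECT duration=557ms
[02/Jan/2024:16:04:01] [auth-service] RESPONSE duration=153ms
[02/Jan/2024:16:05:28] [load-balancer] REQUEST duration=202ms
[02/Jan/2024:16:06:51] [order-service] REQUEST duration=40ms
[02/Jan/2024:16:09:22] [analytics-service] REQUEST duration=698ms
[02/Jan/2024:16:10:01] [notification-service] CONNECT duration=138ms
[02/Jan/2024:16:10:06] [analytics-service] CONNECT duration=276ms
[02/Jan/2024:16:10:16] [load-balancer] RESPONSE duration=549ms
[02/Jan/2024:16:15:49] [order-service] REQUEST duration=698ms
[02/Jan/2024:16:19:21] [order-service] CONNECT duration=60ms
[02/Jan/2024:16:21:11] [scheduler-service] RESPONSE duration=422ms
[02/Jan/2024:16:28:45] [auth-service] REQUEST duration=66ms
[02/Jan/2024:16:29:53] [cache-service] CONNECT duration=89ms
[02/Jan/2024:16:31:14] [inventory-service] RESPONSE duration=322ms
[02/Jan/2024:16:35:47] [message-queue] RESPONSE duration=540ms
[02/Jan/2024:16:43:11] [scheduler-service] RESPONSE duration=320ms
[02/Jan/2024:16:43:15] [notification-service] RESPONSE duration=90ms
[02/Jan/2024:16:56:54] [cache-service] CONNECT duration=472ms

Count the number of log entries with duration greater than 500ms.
5

To count timeouts:

1. Threshold: 500ms
2. Extract duration from each log entry
3. Count entries where duration > 500
4. Timeout count: 5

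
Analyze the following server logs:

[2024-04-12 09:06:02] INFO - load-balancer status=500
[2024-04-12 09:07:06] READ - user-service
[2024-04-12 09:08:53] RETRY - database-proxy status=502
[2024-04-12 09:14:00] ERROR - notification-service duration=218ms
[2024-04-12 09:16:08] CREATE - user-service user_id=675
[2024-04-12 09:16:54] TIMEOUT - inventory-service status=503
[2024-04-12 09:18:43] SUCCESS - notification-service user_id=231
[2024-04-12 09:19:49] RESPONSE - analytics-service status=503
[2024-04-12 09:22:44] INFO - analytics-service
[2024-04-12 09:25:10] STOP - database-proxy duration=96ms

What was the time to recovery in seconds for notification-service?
283

To calculate recovery time:

1. Find ERROR event for notification-service: 2024-04-12 09:14:00
2. Find next SUCCESS event for notification-service: 2024-04-12 09:18:43
3. Recovery time: 2024-04-12 09:18:43 - 2024-04-12 09:14:00 = 283 seconds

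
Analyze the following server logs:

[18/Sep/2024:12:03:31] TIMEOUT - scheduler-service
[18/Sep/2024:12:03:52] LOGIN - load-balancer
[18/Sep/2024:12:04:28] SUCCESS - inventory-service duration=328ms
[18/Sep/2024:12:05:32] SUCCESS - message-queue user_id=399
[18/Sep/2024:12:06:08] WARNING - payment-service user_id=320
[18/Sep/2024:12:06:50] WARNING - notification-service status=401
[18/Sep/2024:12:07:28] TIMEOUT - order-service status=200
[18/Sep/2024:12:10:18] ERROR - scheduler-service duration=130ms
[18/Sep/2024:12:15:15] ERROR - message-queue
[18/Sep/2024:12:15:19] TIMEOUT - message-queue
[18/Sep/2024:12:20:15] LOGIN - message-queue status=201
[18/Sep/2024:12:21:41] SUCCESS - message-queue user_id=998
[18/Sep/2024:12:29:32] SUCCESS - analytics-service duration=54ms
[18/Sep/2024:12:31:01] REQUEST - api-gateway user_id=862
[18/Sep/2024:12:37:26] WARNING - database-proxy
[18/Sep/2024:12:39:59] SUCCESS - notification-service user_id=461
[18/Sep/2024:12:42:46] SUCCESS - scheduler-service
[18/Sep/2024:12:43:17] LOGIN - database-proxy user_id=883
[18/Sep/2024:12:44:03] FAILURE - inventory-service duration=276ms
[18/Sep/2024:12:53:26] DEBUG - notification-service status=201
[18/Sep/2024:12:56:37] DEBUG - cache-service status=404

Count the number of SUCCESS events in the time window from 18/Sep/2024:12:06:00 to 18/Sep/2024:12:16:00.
0

To count events in the time window:

1. Window boundaries: 18/Sep/2024:12:06:00 to 18/Sep/2024:12:16:00
2. Filter for SUCCESS events within this window
3. Count matching events: 0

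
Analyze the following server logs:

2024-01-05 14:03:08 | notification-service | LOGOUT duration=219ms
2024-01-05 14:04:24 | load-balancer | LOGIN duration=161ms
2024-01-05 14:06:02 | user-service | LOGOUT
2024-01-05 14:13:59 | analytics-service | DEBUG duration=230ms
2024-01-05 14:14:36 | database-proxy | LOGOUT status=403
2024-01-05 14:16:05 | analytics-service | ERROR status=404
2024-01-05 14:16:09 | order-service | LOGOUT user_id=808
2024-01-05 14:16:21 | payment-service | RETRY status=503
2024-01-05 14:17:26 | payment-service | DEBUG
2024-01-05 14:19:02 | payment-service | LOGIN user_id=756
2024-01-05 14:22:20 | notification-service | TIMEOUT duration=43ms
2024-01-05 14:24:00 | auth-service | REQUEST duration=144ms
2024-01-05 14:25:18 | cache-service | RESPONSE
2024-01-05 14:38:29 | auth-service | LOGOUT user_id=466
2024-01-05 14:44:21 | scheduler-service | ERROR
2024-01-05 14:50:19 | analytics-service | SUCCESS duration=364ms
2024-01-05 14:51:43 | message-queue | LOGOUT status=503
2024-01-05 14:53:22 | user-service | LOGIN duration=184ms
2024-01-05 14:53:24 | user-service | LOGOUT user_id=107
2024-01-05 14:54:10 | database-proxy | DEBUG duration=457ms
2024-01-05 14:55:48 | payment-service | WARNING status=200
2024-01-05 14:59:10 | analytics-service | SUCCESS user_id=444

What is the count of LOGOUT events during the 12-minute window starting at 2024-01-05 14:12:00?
2

To count events in the time window:

1. Window boundaries: 2024-01-05 14:12:00 to 2024-01-05 14:24:00
2. Filter for LOGOUT events within this window
3. Count matching events: 2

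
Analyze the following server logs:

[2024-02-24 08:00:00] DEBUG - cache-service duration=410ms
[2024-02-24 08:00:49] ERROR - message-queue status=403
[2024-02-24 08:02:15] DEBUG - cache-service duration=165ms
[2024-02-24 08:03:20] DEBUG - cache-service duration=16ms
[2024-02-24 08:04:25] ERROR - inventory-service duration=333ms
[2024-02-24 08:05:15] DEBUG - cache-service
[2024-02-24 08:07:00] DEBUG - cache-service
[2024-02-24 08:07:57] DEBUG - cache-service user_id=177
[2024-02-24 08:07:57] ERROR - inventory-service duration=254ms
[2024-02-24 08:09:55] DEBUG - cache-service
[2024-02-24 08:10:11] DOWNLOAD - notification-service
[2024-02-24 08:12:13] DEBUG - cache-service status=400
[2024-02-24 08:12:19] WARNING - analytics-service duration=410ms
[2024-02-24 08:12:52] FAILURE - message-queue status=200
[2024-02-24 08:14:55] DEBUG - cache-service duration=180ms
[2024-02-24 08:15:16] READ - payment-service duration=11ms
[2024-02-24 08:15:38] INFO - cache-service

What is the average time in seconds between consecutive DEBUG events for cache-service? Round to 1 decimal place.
111.9

To calculate average interval:

1. Find all DEBUG events for cache-service in order
2. Calculate time gaps between consecutive events
3. Compute mean of gaps: 895 / 8 = 111.9 seconds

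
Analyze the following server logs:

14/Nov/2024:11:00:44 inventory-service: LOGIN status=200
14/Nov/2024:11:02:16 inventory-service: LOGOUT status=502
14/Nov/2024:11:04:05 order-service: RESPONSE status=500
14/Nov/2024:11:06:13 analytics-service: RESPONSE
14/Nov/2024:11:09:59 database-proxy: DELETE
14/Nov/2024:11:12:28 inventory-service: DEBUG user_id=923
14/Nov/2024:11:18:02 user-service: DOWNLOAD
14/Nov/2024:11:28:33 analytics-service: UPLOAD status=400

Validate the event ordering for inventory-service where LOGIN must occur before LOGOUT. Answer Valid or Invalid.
Valid

To validate ordering:

1. Required order: LOGIN → LOGOUT
2. Rule: LOGIN must occur before LOGOUT
3. Check actual order of events for inventory-service
4. Result: Valid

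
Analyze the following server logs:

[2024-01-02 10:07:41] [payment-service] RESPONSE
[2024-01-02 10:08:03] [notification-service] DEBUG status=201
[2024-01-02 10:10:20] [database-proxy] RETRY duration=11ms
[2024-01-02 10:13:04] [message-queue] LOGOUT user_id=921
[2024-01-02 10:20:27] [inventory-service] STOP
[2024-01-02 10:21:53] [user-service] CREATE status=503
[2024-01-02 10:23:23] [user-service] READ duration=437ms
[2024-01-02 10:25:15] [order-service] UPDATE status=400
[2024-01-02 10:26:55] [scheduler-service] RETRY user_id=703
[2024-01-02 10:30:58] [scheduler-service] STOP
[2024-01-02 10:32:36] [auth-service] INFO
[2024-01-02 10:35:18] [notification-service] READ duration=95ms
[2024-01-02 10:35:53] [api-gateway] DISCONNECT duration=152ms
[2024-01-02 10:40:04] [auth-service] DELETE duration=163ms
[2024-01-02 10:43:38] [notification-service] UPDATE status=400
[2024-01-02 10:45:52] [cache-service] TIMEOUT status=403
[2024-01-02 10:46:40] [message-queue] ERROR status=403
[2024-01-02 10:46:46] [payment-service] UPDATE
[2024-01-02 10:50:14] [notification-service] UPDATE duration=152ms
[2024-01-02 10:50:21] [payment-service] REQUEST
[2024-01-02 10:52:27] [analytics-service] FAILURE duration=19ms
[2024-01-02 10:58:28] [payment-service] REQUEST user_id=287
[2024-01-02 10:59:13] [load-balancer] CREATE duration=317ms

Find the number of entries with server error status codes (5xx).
1

To find matching entries:

1. Pattern to match: server error status codes (5xx)
2. Scan each log entry for the pattern
3. Count matches: 1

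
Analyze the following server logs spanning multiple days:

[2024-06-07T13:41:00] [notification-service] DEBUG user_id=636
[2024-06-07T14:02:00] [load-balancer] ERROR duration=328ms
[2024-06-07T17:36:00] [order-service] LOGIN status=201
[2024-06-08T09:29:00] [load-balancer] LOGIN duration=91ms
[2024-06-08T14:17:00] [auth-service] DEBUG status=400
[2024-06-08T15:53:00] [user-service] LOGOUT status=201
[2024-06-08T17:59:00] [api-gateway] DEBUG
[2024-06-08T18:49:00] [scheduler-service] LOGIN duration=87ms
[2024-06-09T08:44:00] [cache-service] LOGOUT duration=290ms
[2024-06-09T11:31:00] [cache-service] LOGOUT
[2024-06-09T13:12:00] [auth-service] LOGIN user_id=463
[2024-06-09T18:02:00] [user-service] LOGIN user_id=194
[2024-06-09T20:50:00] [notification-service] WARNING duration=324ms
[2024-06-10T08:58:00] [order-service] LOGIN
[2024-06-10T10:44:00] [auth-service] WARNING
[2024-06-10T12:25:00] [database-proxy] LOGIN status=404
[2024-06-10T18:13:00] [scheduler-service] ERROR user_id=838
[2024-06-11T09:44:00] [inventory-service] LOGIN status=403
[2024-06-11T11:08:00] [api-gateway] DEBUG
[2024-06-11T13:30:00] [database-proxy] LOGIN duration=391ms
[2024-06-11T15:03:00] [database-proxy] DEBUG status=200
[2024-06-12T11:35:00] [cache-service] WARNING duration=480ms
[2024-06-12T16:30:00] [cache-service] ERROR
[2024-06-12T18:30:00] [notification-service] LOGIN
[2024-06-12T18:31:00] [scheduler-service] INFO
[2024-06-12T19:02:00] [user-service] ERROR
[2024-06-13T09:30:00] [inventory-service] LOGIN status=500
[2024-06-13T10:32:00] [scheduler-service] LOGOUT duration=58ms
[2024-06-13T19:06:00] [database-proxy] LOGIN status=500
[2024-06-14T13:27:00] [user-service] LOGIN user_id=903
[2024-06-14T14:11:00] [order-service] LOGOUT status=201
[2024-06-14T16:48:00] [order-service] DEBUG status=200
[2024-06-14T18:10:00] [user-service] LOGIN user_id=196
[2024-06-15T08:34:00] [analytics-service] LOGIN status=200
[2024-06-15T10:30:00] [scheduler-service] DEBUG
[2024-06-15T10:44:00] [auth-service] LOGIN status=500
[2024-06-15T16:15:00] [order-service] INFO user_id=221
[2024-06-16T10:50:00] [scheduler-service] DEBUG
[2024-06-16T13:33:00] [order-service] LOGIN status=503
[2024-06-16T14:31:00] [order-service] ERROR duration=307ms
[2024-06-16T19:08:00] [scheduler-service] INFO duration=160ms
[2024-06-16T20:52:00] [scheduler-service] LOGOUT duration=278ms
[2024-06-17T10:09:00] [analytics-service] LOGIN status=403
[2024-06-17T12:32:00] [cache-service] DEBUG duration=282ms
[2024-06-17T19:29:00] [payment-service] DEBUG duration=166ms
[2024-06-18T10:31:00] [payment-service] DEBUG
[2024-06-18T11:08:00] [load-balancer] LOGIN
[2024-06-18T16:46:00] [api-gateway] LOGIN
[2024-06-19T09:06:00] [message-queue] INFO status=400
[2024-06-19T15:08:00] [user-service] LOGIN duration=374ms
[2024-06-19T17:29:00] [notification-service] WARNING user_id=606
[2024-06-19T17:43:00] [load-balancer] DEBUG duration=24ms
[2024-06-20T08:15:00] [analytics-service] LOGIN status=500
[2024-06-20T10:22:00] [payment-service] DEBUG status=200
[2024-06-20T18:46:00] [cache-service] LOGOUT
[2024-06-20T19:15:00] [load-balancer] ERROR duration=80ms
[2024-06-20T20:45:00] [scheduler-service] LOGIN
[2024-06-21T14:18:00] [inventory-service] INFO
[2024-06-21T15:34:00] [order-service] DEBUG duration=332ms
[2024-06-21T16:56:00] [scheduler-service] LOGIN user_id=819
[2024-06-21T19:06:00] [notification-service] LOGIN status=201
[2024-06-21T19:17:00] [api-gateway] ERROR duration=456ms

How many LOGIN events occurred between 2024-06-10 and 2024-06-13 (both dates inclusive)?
7

To filter by date range:

1. Date range: 2024-06-10 through 2024-06-13, both dates inclusive
2. Filter for LOGIN events whose date falls in this range
3. Count matching events: 7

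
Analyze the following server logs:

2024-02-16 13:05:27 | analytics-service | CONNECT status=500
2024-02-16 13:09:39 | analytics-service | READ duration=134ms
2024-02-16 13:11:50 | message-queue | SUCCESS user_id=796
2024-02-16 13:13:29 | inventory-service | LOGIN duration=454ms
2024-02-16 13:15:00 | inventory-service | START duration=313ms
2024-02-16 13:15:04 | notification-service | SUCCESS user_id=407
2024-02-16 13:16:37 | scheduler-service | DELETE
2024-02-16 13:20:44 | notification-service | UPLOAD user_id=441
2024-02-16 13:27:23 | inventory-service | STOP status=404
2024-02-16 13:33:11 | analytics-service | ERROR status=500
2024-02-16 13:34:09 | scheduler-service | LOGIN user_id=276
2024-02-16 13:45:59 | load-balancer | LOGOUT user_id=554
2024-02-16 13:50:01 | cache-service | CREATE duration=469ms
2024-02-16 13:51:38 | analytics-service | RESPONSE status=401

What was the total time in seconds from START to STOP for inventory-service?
743

To calculate state duration:

1. Find START event for inventory-service: 2024-02-16 13:15:00
2. Find STOP event for inventory-service: 2024-02-16 13:27:23
3. Calculate duration: 2024-02-16 13:27:23 - 2024-02-16 13:15:00 = 743 seconds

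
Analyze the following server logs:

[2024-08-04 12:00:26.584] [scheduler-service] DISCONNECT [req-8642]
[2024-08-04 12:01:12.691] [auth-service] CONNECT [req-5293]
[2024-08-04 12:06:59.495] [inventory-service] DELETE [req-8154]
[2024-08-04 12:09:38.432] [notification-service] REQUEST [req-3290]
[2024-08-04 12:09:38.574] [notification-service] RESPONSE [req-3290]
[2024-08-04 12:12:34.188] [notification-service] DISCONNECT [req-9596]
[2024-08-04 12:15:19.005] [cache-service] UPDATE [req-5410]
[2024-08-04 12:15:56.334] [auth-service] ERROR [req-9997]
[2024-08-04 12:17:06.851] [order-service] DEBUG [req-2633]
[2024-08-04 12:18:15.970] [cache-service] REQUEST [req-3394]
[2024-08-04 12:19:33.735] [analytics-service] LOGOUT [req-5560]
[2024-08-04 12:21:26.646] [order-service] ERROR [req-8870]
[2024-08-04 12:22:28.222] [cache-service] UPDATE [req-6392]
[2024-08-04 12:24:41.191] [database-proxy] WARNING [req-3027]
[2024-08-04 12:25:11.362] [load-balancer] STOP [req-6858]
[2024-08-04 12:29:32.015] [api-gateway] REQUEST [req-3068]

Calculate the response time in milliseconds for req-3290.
142

To calculate latency:

1. Find REQUEST with id req-3290: 2024-08-04 12:09:38.432
2. Find RESPONSE with id req-3290: 2024-08-04 12:09:38.574
3. Latency: 2024-08-04 12:09:38.574 - 2024-08-04 12:09:38.432 = 142ms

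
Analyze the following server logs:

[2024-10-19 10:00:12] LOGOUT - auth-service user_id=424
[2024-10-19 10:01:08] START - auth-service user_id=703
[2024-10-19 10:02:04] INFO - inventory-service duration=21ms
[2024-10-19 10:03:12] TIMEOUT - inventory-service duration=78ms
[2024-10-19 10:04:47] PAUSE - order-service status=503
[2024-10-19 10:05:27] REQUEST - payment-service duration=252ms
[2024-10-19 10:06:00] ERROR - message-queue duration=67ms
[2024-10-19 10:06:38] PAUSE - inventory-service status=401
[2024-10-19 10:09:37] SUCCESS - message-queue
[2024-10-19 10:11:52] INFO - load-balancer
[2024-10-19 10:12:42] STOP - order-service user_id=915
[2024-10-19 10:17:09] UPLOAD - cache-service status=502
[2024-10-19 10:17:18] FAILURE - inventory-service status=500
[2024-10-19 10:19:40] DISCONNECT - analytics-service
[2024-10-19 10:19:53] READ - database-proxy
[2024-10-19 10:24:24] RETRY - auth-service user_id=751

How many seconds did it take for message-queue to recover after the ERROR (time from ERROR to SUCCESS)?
217

To calculate recovery time:

1. Find ERROR event for message-queue: 2024-10-19 10:06:00
2. Find next SUCCESS event for message-queue: 2024-10-19 10:09:37
3. Recovery time: 2024-10-19 10:09:37 - 2024-10-19 10:06:00 = 217 seconds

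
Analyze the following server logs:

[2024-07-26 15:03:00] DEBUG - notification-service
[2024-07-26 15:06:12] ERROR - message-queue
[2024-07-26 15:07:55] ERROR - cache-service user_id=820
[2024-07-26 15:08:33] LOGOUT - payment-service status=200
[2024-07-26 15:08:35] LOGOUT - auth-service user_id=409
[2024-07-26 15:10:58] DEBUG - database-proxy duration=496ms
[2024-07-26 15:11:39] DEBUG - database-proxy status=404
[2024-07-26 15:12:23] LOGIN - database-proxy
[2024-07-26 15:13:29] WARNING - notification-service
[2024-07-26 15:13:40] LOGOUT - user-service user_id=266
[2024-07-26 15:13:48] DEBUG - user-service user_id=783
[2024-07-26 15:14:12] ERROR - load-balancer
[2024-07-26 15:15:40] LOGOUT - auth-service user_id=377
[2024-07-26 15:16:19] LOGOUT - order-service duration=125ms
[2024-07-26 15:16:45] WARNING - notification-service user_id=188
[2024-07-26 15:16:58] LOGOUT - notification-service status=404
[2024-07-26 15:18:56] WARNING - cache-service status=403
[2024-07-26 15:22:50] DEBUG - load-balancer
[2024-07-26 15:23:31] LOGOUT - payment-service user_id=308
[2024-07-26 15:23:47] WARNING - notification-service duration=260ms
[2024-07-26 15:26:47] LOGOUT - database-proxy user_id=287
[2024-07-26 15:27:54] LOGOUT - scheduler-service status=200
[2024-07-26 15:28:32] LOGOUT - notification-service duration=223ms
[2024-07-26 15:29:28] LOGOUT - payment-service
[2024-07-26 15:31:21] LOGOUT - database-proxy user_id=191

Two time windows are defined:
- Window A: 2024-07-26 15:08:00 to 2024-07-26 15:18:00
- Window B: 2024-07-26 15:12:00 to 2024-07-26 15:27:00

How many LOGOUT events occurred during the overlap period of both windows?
4

To find overlap events:

1. Window A: 2024-07-26 15:08:00 to 2024-07-26 15:18:00
2. Window B: 2024-07-26 15:12:00 to 2024-07-26 15:27:00
3. Overlap period: 2024-07-26 15:12:00 to 2024-07-26 15:18:00
4. Count LOGOUT events in overlap: 4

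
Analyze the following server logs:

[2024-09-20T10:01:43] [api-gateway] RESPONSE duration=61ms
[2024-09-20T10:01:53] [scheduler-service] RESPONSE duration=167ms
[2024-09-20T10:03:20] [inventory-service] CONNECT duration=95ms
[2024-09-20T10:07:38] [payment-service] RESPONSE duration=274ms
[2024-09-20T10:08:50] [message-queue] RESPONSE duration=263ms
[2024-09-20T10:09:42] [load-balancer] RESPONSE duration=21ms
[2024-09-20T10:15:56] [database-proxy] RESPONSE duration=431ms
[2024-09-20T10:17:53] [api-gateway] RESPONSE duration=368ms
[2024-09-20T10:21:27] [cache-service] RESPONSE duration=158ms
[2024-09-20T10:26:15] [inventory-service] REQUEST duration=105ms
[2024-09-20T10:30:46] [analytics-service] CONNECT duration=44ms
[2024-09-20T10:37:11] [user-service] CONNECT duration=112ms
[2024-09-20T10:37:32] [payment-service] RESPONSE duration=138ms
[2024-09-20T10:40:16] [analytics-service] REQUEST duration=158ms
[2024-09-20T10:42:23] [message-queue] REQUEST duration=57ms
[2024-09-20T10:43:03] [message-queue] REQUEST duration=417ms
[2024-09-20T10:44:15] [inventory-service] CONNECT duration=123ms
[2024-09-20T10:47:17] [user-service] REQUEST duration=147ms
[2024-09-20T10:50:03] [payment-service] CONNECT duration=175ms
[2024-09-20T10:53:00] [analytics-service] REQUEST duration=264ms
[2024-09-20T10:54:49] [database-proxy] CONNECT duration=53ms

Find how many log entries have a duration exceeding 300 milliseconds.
3

To count timeouts:

1. Threshold: 300ms
2. Extract duration from each log entry
3. Count entries where duration > 300
4. Timeout count: 3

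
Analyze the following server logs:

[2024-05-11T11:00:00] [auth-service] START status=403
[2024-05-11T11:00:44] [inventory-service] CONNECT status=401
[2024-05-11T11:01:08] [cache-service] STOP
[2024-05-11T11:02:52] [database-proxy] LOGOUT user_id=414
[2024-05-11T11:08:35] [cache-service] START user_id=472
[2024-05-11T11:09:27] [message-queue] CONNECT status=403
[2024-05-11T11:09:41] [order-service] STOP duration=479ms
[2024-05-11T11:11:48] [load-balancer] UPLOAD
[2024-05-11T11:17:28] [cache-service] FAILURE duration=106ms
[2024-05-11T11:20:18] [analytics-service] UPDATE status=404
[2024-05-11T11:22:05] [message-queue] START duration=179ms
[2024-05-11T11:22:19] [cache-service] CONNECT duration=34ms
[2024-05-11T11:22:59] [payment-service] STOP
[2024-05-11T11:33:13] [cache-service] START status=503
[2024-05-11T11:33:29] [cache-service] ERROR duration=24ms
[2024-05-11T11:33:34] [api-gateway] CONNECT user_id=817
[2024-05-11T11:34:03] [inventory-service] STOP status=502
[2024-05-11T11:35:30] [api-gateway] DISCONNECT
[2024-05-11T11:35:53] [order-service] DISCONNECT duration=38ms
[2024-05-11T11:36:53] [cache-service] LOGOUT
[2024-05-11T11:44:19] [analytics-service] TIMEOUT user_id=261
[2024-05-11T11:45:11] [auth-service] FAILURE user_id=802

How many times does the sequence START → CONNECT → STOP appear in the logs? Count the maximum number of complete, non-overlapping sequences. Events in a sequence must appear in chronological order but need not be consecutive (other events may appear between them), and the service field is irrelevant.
4

To count sequences:

1. Look for pattern: START → CONNECT → STOP
2. Greedily scan the log in chronological order, matching each sequence element in turn (ignoring service)
3. Each time the full pattern completes, increment the count and restart matching from the next event
4. Complete non-overlapping sequences found: 4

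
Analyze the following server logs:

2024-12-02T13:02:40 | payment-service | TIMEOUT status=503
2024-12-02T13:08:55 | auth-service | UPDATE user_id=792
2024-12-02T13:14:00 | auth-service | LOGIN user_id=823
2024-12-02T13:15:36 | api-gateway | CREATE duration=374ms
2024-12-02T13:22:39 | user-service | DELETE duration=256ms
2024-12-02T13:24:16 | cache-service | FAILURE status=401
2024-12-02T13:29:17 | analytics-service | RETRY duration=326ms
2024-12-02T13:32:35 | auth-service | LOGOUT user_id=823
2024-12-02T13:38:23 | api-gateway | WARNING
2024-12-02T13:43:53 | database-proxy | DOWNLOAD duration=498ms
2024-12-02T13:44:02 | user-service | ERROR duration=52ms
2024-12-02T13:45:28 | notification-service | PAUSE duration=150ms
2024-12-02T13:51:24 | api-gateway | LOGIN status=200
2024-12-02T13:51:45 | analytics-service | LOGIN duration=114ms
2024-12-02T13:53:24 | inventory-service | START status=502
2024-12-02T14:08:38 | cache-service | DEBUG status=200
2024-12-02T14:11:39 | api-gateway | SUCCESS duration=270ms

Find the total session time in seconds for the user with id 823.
1115

To calculate session duration:

1. Find LOGIN event for user_id=823: 2024-12-02T13:14:00
2. Find LOGOUT event for user_id=823: 2024-12-02T13:32:35
3. Session duration: 2024-12-02T13:32:35 - 2024-12-02T13:14:00 = 1115 seconds (18 minutes)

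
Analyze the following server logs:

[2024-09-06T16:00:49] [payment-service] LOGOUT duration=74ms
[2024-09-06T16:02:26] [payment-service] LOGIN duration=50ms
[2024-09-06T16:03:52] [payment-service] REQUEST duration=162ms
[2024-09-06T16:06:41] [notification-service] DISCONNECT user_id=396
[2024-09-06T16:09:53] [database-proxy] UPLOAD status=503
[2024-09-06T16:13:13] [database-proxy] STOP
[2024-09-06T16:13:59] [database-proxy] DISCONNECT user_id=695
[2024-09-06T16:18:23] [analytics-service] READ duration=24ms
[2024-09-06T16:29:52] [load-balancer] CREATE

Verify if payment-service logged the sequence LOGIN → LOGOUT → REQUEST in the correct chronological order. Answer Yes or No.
No

To verify sequence order:

1. Find all events in sequence LOGIN → LOGOUT → REQUEST for payment-service
2. Extract their timestamps
3. Check if timestamps are in ascending order
4. Result: No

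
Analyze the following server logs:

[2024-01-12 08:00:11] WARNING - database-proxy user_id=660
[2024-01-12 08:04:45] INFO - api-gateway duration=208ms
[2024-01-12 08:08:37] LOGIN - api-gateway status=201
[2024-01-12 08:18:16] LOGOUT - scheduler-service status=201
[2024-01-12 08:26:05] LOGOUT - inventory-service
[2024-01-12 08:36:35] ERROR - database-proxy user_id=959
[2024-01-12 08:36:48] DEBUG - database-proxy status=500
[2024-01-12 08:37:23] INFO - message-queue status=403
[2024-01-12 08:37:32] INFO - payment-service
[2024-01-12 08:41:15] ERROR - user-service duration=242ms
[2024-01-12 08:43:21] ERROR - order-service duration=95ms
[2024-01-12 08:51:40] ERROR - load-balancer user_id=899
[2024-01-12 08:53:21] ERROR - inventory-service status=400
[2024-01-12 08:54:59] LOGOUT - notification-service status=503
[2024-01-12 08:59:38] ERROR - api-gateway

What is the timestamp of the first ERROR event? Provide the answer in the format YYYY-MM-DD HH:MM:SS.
2024-01-12 08:36:35

To find the first event:

1. Filter for all ERROR events
2. Sort by timestamp
3. Select the first one
4. Timestamp: 2024-01-12 08:36:35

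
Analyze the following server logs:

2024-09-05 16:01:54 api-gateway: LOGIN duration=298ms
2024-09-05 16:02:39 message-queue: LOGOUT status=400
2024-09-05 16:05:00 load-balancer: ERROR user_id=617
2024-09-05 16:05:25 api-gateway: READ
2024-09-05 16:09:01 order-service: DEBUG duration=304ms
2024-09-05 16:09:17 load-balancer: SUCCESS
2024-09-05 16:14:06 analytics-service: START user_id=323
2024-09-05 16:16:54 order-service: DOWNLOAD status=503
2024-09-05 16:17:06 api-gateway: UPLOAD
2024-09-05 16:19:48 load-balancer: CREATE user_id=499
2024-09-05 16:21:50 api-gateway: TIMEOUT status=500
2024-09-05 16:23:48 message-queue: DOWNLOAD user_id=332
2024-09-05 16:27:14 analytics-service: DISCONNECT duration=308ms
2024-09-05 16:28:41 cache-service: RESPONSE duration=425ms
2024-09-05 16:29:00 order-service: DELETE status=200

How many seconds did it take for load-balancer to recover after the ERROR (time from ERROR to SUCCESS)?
257

To calculate recovery time:

1. Find ERROR event for load-balancer: 2024-09-05 16:05:00
2. Find next SUCCESS event for load-balancer: 2024-09-05 16:09:17
3. Recovery time: 2024-09-05 16:09:17 - 2024-09-05 16:05:00 = 257 seconds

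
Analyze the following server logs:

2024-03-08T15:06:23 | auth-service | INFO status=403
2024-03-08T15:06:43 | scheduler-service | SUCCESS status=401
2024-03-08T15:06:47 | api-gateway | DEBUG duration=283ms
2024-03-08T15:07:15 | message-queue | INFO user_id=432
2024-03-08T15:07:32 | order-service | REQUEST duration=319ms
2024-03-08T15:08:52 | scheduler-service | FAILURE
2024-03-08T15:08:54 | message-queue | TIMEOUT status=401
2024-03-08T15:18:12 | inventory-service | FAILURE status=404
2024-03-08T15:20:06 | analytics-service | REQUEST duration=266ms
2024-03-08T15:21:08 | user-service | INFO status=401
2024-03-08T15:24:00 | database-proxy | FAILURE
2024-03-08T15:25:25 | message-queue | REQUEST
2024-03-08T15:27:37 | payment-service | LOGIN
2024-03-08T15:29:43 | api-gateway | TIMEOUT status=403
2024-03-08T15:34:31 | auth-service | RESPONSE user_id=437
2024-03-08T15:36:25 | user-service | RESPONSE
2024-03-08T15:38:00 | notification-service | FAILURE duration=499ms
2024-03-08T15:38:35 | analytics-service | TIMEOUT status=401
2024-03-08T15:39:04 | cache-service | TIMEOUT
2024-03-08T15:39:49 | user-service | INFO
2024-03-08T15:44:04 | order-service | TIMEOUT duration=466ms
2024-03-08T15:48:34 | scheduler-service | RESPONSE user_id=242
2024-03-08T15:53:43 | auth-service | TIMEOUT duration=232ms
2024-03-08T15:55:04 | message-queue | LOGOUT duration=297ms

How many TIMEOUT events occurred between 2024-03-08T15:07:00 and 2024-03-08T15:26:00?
1

To count events in the time window:

1. Window boundaries: 2024-03-08T15:07:00 to 2024-03-08T15:26:00
2. Filter for TIMEOUT events within this window
3. Count matching events: 1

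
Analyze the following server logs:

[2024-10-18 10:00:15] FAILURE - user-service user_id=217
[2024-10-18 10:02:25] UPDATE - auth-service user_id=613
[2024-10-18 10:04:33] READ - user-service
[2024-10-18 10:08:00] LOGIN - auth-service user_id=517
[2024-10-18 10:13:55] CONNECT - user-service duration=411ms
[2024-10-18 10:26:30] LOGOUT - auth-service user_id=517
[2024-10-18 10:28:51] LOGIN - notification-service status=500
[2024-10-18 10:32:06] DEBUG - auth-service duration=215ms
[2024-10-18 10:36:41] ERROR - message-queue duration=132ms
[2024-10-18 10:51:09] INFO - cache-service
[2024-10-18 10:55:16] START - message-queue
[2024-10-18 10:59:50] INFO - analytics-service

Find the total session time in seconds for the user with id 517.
1110

To calculate session duration:

1. Find LOGIN event for user_id=517: 2024-10-18 10:08:00
2. Find LOGOUT event for user_id=517: 2024-10-18 10:26:30
3. Session duration: 2024-10-18 10:26:30 - 2024-10-18 10:08:00 = 1110 seconds (18 minutes)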